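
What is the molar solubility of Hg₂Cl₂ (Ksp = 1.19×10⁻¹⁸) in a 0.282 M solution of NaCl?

1.50×10⁻¹⁷ M

Hg₂Cl₂(s) ⇌ Hg₂²⁺(aq) + 2 Cl⁻(aq)
Cl⁻ is already present at 0.282 M. If s mol/L of Hg₂Cl₂ dissolves, [Hg₂²⁺] = s while [Cl⁻] ≈ 0.282 M.
Ksp = [Hg₂²⁺][Cl⁻]^2 = s(0.282)^2
s = 1.19×10⁻¹⁸ / (0.282)^2 = 1.50×10⁻¹⁷
s = 1.50×10⁻¹⁷ M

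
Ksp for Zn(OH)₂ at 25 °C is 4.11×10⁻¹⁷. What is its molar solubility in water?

Zn(OH)₂(s) ⇌ Zn²⁺(aq) + 2 OH⁻(aq)
For each mole of Zn(OH)₂ that dissolves per liter, [Zn²⁺] = s and [OH⁻] = 2s; let s denote this solubility.
Ksp = [Zn²⁺][OH⁻]^2 = s · (2s)^2 = 4s^3
4s^3 = 4.11×10⁻¹⁷  ⇒  s^3 = 1.03×10⁻¹⁷
Taking the 3rd root, s = 2.17×10⁻⁶ mol L⁻¹.

2.17×10⁻⁶ M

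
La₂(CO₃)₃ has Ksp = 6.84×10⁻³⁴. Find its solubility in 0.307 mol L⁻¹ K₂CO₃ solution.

7.69×10⁻¹⁷ M

La₂(CO₃)₃(s) ⇌ 2 La³⁺(aq) + 3 CO₃²⁻(aq)
Let s be the solubility of La₂(CO₃)₃ here. The common ion gives [CO₃²⁻] ≈ 0.307 mol L⁻¹, and [La³⁺] = 2s.
Ksp = [La³⁺]^2[CO₃²⁻]^3 = (2s)^2(0.307)^3
(2s)^2 = 6.84×10⁻³⁴ / (0.307)^3 = 2.36×10⁻³²
s = 7.69×10⁻¹⁷ mol L⁻¹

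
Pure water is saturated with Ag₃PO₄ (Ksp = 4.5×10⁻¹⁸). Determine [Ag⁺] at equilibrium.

6.1×10⁻⁵ M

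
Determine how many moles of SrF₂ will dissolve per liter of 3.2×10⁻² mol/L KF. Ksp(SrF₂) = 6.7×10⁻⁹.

SrF₂(s) ⇌ Sr²⁺(aq) + 2 F⁻(aq)
The solution already contains F⁻ at 3.2×10⁻² mol/L. Let s be the molar solubility of SrF₂.
[F⁻] ≈ 3.2×10⁻² mol/L (common ion dominates); [Sr²⁺] = s.
Ksp = [Sr²⁺][F⁻]^2 = s(3.2×10⁻²)^2
s = 6.7×10⁻⁹ / (3.2×10⁻²)^2 = 6.5×10⁻⁶
s = 6.5×10⁻⁶ mol/L

6.5×10⁻⁶ M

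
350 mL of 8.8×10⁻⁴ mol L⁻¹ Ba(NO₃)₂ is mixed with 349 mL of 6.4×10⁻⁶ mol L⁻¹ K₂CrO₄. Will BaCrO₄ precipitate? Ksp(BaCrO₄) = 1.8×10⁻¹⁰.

Total volume after mixing = 350 + 349 = 699 mL.
[Ba²⁺] = (8.8×10⁻⁴)(350)/699 = 4.4×10⁻⁴ mol L⁻¹
[CrO₄²⁻] = (6.4×10⁻⁶)(349)/699 = 3.2×10⁻⁶ mol L⁻¹
Q = [Ba²⁺][CrO₄²⁻] = 1.4×10⁻⁹
Q = 1.4×10⁻⁹ > Ksp = 1.8×10⁻¹⁰, so the solution is supersaturated and BaCrO₄ precipitates.

Yes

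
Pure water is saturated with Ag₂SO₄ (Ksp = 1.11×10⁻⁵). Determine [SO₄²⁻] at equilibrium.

Ag₂SO₄(s) ⇌ 2 Ag⁺(aq) + SO₄²⁻(aq)
Let s be the molar solubility. Then [Ag⁺] = 2s and [SO₄²⁻] = s.
Ksp = [Ag⁺]^2[SO₄²⁻] = (2s)^2 · s = 4s^3 = 1.11×10⁻⁵
s = 1.41×10⁻² M
[SO₄²⁻] = s = 1.41×10⁻² M

1.41×10⁻² M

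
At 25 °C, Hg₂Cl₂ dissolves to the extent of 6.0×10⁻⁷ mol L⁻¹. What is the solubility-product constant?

Hg₂Cl₂(s) ⇌ Hg₂²⁺(aq) + 2 Cl⁻(aq)
If s mol/L of Hg₂Cl₂ dissolves, [Hg₂²⁺] = s and [Cl⁻] = 2s.
Ksp = [Hg₂²⁺][Cl⁻]^2 = s · (2s)^2 = 4s^3
Ksp = 4 × (6.0×10⁻⁷)^3 = 8.6×10⁻¹⁹

Ksp = 8.6×10⁻¹⁹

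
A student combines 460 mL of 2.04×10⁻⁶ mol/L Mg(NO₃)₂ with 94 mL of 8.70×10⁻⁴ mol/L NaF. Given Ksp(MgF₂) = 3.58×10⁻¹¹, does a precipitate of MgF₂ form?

No

After mixing, V = 460 mL + 94 mL = 554 mL.
[Mg²⁺] = (2.04×10⁻⁶)(460)/554 = 1.69×10⁻⁶ mol/L
[F⁻] = (8.70×10⁻⁴)(94)/554 = 1.48×10⁻⁴ mol/L
Q = [Mg²⁺][F⁻]^2 = 3.69×10⁻¹⁴
Q = 3.69×10⁻¹⁴ < Ksp = 3.58×10⁻¹¹, so the solution is unsaturated and no precipitate forms.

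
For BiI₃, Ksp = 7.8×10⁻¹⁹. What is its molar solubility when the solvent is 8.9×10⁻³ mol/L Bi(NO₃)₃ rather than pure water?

1.5×10⁻⁶ M

BiI₃(s) ⇌ Bi³⁺(aq) + 3 I⁻(aq)
With Bi³⁺ already at 8.9×10⁻³ mol/L and s small, take [Bi³⁺] ≈ 8.9×10⁻³ mol/L and [I⁻] = 3s.
Ksp = [Bi³⁺][I⁻]^3 = (8.9×10⁻³)(3s)^3
(3s)^3 = 7.8×10⁻¹⁹ / (8.9×10⁻³) = 8.8×10⁻¹⁷
s = 1.5×10⁻⁶ mol/L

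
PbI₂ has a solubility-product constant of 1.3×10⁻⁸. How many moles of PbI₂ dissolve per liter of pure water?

1.5×10⁻³ M

PbI₂(s) ⇌ Pb²⁺(aq) + 2 I⁻(aq)
Call the molar solubility s, so that [Pb²⁺] = s and [I⁻] = 2s.
Ksp = [Pb²⁺][I⁻]^2 = s · (2s)^2 = 4s^3
4s^3 = 1.3×10⁻⁸  ⇒  s^3 = 3.3×10⁻⁹
s = 1.5×10⁻³ mol/L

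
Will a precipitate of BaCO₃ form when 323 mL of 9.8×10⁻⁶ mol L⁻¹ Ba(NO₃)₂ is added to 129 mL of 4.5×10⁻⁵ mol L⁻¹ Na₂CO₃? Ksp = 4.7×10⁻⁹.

After mixing, V = 323 mL + 129 mL = 452 mL.
[Ba²⁺] = (9.8×10⁻⁶)(323)/452 = 7.0×10⁻⁶ mol L⁻¹
[CO₃²⁻] = (4.5×10⁻⁵)(129)/452 = 1.3×10⁻⁵ mol L⁻¹
Q = [Ba²⁺][CO₃²⁻] = 9.0×10⁻¹¹
Q = 9.0×10⁻¹¹ < Ksp = 4.7×10⁻⁹, so the solution is unsaturated and no precipitate forms.

No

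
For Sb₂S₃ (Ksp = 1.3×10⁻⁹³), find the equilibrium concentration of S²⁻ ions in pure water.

3.1×10⁻¹⁹ M

Sb₂S₃(s) ⇌ 2 Sb³⁺(aq) + 3 S²⁻(aq)
Call the molar solubility s, so that [Sb³⁺] = 2s and [S²⁻] = 3s.
Ksp = [Sb³⁺]^2[S²⁻]^3 = (2s)^2 · (3s)^3 = 108s^5 = 1.3×10⁻⁹³
s = 1.0×10⁻¹⁹ mol L⁻¹
[S²⁻] = 3s = 3.1×10⁻¹⁹ mol L⁻¹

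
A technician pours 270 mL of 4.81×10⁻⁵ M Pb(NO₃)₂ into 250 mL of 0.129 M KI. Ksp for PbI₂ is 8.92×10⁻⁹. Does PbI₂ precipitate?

Yes

Total volume after mixing = 270 + 250 = 520 mL.
[Pb²⁺] = (4.81×10⁻⁵)(270)/520 = 2.50×10⁻⁵ M
[I⁻] = (0.129)(250)/520 = 6.20×10⁻² M
Q = [Pb²⁺][I⁻]^2 = 9.61×10⁻⁸
Since Q (9.61×10⁻⁸) exceeds Ksp (8.92×10⁻⁹), PbI₂ will precipitate.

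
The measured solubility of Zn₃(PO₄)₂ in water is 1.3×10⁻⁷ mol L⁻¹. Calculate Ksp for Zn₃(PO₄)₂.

Zn₃(PO₄)₂(s) ⇌ 3 Zn²⁺(aq) + 2 PO₄³⁻(aq)
Let s be the molar solubility. Then [Zn²⁺] = 3s and [PO₄³⁻] = 2s.
Ksp = [Zn²⁺]^3[PO₄³⁻]^2 = (3s)^3 · (2s)^2 = 108s^5
Ksp = 108 × (1.3×10⁻⁷)^5 = 4.0×10⁻³³

Ksp = 4.0×10⁻³³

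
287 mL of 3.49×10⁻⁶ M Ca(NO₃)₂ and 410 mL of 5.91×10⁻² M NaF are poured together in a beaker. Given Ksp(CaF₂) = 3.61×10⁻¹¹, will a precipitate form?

Total volume after mixing = 287 + 410 = 697 mL.
[Ca²⁺] = (3.49×10⁻⁶)(287)/697 = 1.44×10⁻⁶ M
[F⁻] = (5.91×10⁻²)(410)/697 = 3.48×10⁻² M
Q = [Ca²⁺][F⁻]^2 = 1.74×10⁻⁹
Q = 1.74×10⁻⁹ > Ksp = 3.61×10⁻¹¹, so the solution is supersaturated and CaF₂ precipitates.

Yes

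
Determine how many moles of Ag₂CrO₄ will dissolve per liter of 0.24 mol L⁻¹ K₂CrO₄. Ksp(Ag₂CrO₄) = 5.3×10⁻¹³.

7.4×10⁻⁷ M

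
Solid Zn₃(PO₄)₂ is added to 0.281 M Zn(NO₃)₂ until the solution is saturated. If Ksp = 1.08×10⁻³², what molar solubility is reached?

3.49×10⁻¹⁶ M

Zn₃(PO₄)₂(s) ⇌ 3 Zn²⁺(aq) + 2 PO₄³⁻(aq)
With Zn²⁺ already at 0.281 M and s small, take [Zn²⁺] ≈ 0.281 M and [PO₄³⁻] = 2s.
Ksp = [Zn²⁺]^3[PO₄³⁻]^2 = (0.281)^3(2s)^2
(2s)^2 = 1.08×10⁻³² / (0.281)^3 = 4.87×10⁻³¹
s = 3.49×10⁻¹⁶ M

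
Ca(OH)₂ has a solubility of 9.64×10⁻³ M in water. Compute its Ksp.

Ca(OH)₂(s) ⇌ Ca²⁺(aq) + 2 OH⁻(aq)
Let s be the molar solubility. Then [Ca²⁺] = s and [OH⁻] = 2s.
Ksp = [Ca²⁺][OH⁻]^2 = s · (2s)^2 = 4s^3
Ksp = 4 × (9.64×10⁻³)^3 = 3.58×10⁻⁶

Ksp = 3.58×10⁻⁶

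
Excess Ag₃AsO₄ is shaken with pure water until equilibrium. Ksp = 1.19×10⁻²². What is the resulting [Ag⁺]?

4.35×10⁻⁶ M

Ag₃AsO₄(s) ⇌ 3 Ag⁺(aq) + AsO₄³⁻(aq)
Let s be the molar solubility. Then [Ag⁺] = 3s and [AsO₄³⁻] = s.
Ksp = [Ag⁺]^3[AsO₄³⁻] = (3s)^3 · s = 27s^4 = 1.19×10⁻²²
s = 1.45×10⁻⁶ mol/L
[Ag⁺] = 3s = 4.35×10⁻⁶ mol/L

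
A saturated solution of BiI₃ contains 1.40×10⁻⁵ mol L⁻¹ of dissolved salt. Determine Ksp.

Ksp = 1.04×10⁻¹⁸

BiI₃(s) ⇌ Bi³⁺(aq) + 3 I⁻(aq)
Call the molar solubility s, so that [Bi³⁺] = s and [I⁻] = 3s.
Ksp = [Bi³⁺][I⁻]^3 = s · (3s)^3 = 27s^4
Ksp = 27 × (1.40×10⁻⁵)^4 = 1.04×10⁻¹⁸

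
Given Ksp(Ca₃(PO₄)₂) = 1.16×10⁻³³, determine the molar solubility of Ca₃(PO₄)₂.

Ca₃(PO₄)₂(s) ⇌ 3 Ca²⁺(aq) + 2 PO₄³⁻(aq)
If s mol/L of Ca₃(PO₄)₂ dissolves, [Ca²⁺] = 3s and [PO₄³⁻] = 2s.
Ksp = [Ca²⁺]^3[PO₄³⁻]^2 = (3s)^3 · (2s)^2 = 108s^5
108s^5 = 1.16×10⁻³³  ⇒  s^5 = 1.07×10⁻³⁵
s = (1.07×10⁻³⁵)^(1/5) = 1.01×10⁻⁷ mol L⁻¹

1.01×10⁻⁷ M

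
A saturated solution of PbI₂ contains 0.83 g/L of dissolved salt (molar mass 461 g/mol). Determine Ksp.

Ksp = 2.3×10⁻⁸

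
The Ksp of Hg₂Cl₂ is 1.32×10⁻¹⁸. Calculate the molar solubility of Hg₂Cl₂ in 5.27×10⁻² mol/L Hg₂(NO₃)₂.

2.50×10⁻⁹ M

Hg₂Cl₂(s) ⇌ Hg₂²⁺(aq) + 2 Cl⁻(aq)
The solution already contains Hg₂²⁺ at 5.27×10⁻² mol/L. Let s be the molar solubility of Hg₂Cl₂.
[Hg₂²⁺] ≈ 5.27×10⁻² mol/L (common ion dominates); [Cl⁻] = 2s.
Ksp = [Hg₂²⁺][Cl⁻]^2 = (5.27×10⁻²)(2s)^2
(2s)^2 = 1.32×10⁻¹⁸ / (5.27×10⁻²) = 2.50×10⁻¹⁷
s = 2.50×10⁻⁹ mol/L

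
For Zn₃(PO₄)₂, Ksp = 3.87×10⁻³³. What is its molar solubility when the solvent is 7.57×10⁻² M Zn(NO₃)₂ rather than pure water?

1.49×10⁻¹⁵ M

Zn₃(PO₄)₂(s) ⇌ 3 Zn²⁺(aq) + 2 PO₄³⁻(aq)
With Zn²⁺ already at 7.57×10⁻² M and s small, take [Zn²⁺] ≈ 7.57×10⁻² M and [PO₄³⁻] = 2s.
Ksp = [Zn²⁺]^3[PO₄³⁻]^2 = (7.57×10⁻²)^3(2s)^2
(2s)^2 = 3.87×10⁻³³ / (7.57×10⁻²)^3 = 8.92×10⁻³⁰
s = 1.49×10⁻¹⁵ M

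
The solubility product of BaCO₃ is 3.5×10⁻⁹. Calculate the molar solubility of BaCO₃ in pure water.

5.9×10⁻⁵ M

BaCO₃(s) ⇌ Ba²⁺(aq) + CO₃²⁻(aq)
Let s be the molar solubility. Then [Ba²⁺] = s and [CO₃²⁻] = s.
Ksp = [Ba²⁺][CO₃²⁻] = s · s = s^2
s^2 = 3.5×10⁻⁹
s = 5.9×10⁻⁵ mol/L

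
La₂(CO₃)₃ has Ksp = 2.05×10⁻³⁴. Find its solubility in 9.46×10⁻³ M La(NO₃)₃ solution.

4.39×10⁻¹¹ M

La₂(CO₃)₃(s) ⇌ 2 La³⁺(aq) + 3 CO₃²⁻(aq)
With La³⁺ already at 9.46×10⁻³ M and s small, take [La³⁺] ≈ 9.46×10⁻³ M and [CO₃²⁻] = 3s.
Ksp = [La³⁺]^2[CO₃²⁻]^3 = (9.46×10⁻³)^2(3s)^3
(3s)^3 = 2.05×10⁻³⁴ / (9.46×10⁻³)^2 = 2.29×10⁻³⁰
s = 4.39×10⁻¹¹ M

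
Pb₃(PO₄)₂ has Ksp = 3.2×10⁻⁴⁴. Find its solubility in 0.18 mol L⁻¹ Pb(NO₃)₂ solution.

Pb₃(PO₄)₂(s) ⇌ 3 Pb²⁺(aq) + 2 PO₄³⁻(aq)
The solution already contains Pb²⁺ at 0.18 mol L⁻¹. Let s be the molar solubility of Pb₃(PO₄)₂.
[Pb²⁺] ≈ 0.18 mol L⁻¹ (common ion dominates); [PO₄³⁻] = 2s.
Ksp = [Pb²⁺]^3[PO₄³⁻]^2 = (0.18)^3(2s)^2
(2s)^2 = 3.2×10⁻⁴⁴ / (0.18)^3 = 5.5×10⁻⁴²
s = 1.2×10⁻²¹ mol L⁻¹

1.2×10⁻²¹ M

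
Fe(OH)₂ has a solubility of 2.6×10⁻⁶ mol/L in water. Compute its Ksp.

Fe(OH)₂(s) ⇌ Fe²⁺(aq) + 2 OH⁻(aq)
Call the molar solubility s, so that [Fe²⁺] = s and [OH⁻] = 2s.
Ksp = [Fe²⁺][OH⁻]^2 = s · (2s)^2 = 4s^3
Ksp = 4 × (2.6×10⁻⁶)^3 = 7.0×10⁻¹⁷

Ksp = 7.0×10⁻¹⁷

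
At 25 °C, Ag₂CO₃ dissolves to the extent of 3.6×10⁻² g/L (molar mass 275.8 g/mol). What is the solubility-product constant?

Ksp = 8.9×10⁻¹²

s = (3.6×10⁻² g L⁻¹)/(275.8 g mol⁻¹) = 1.305×10⁻⁴ M
Ag₂CO₃(s) ⇌ 2 Ag⁺(aq) + CO₃²⁻(aq)
If s mol/L of Ag₂CO₃ dissolves, [Ag⁺] = 2s and [CO₃²⁻] = s.
Ksp = [Ag⁺]^2[CO₃²⁻] = (2s)^2 · s = 4s^3
Ksp = 4 × (1.305×10⁻⁴)^3 = 8.9×10⁻¹²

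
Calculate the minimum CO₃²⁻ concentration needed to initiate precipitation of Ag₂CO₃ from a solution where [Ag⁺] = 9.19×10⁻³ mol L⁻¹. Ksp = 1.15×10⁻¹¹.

A salt starts to precipitate once the ion product Q reaches its Ksp.
Ag₂CO₃(s) ⇌ 2 Ag⁺(aq) + CO₃²⁻(aq)
Ksp = [Ag⁺]^2[CO₃²⁻] = [CO₃²⁻](9.19×10⁻³)^2
[CO₃²⁻] = 1.15×10⁻¹¹ / (9.19×10⁻³)^2 = 1.36×10⁻⁷
[CO₃²⁻] = 1.36×10⁻⁷ mol L⁻¹

1.36×10⁻⁷ M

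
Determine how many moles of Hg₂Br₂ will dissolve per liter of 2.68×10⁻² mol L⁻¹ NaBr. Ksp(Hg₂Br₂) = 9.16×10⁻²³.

1.28×10⁻¹⁹ M

Hg₂Br₂(s) ⇌ Hg₂²⁺(aq) + 2 Br⁻(aq)
Let s be the solubility of Hg₂Br₂ here. The common ion gives [Br⁻] ≈ 2.68×10⁻² mol L⁻¹, and [Hg₂²⁺] = s.
Ksp = [Hg₂²⁺][Br⁻]^2 = s(2.68×10⁻²)^2
s = 9.16×10⁻²³ / (2.68×10⁻²)^2 = 1.28×10⁻¹⁹
s = 1.28×10⁻¹⁹ mol L⁻¹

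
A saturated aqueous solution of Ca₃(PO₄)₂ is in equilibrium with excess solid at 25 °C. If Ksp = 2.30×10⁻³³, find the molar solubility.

Ca₃(PO₄)₂(s) ⇌ 3 Ca²⁺(aq) + 2 PO₄³⁻(aq)
Let s be the molar solubility. Then [Ca²⁺] = 3s and [PO₄³⁻] = 2s.
Ksp = [Ca²⁺]^3[PO₄³⁻]^2 = (3s)^3 · (2s)^2 = 108s^5
108s^5 = 2.30×10⁻³³  ⇒  s^5 = 2.13×10⁻³⁵
s = (2.13×10⁻³⁵)^(1/5) = 1.16×10⁻⁷ mol L⁻¹

1.16×10⁻⁷ M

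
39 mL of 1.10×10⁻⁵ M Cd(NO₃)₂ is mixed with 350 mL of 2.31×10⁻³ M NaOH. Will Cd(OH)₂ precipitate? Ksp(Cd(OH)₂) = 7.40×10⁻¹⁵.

Yes

After mixing, V = 39 mL + 350 mL = 389 mL.
[Cd²⁺] = (1.10×10⁻⁵)(39)/389 = 1.10×10⁻⁶ M
[OH⁻] = (2.31×10⁻³)(350)/389 = 2.08×10⁻³ M
Q = [Cd²⁺][OH⁻]^2 = 4.76×10⁻¹²
Since Q (4.76×10⁻¹²) exceeds Ksp (7.40×10⁻¹⁵), Cd(OH)₂ will precipitate.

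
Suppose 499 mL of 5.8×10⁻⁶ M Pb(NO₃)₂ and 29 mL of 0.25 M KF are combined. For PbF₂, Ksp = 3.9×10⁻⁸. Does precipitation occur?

After mixing, V = 499 mL + 29 mL = 528 mL.
[Pb²⁺] = (5.8×10⁻⁶)(499)/528 = 5.5×10⁻⁶ M
[F⁻] = (0.25)(29)/528 = 1.4×10⁻² M
Q = [Pb²⁺][F⁻]^2 = 1.0×10⁻⁹
Since Q (1.0×10⁻⁹) is less than Ksp (3.9×10⁻⁸), no PbF₂ precipitates.

No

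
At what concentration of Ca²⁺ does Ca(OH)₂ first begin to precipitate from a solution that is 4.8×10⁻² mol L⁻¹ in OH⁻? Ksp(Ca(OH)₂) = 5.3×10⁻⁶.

2.3×10⁻³ M

Each salt precipitates once Q = Ksp for that salt.
Ca(OH)₂(s) ⇌ Ca²⁺(aq) + 2 OH⁻(aq)
Ksp = [Ca²⁺][OH⁻]^2 = [Ca²⁺](4.8×10⁻²)^2
[Ca²⁺] = 5.3×10⁻⁶ / (4.8×10⁻²)^2 = 2.3×10⁻³
[Ca²⁺] = 2.3×10⁻³ mol L⁻¹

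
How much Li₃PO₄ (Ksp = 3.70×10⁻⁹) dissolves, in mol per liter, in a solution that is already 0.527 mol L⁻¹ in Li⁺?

Li₃PO₄(s) ⇌ 3 Li⁺(aq) + PO₄³⁻(aq)
With Li⁺ already at 0.527 mol L⁻¹ and s small, take [Li⁺] ≈ 0.527 mol L⁻¹ and [PO₄³⁻] = s.
Ksp = [Li⁺]^3[PO₄³⁻] = (0.527)^3s
s = 3.70×10⁻⁹ / (0.527)^3 = 2.53×10⁻⁸
s = 2.53×10⁻⁸ mol L⁻¹

2.53×10⁻⁸ M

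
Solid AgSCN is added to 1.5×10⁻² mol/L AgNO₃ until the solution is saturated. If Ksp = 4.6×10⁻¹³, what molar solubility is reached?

3.1×10⁻¹¹ M

AgSCN(s) ⇌ Ag⁺(aq) + SCN⁻(aq)
With Ag⁺ already at 1.5×10⁻² mol/L and s small, take [Ag⁺] ≈ 1.5×10⁻² mol/L and [SCN⁻] = s.
Ksp = [Ag⁺][SCN⁻] = (1.5×10⁻²)s
s = 4.6×10⁻¹³ / (1.5×10⁻²) = 3.1×10⁻¹¹
s = 3.1×10⁻¹¹ mol/L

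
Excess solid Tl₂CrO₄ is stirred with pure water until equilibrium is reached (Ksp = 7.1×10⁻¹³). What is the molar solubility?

5.6×10⁻⁵ M

Tl₂CrO₄(s) ⇌ 2 Tl⁺(aq) + CrO₄²⁻(aq)
For each mole of Tl₂CrO₄ that dissolves per liter, [Tl⁺] = 2s and [CrO₄²⁻] = s; let s denote this solubility.
Ksp = [Tl⁺]^2[CrO₄²⁻] = (2s)^2 · s = 4s^3
4s^3 = 7.1×10⁻¹³  ⇒  s^3 = 1.8×10⁻¹³
s = (1.8×10⁻¹³)^(1/3) = 5.6×10⁻⁵ M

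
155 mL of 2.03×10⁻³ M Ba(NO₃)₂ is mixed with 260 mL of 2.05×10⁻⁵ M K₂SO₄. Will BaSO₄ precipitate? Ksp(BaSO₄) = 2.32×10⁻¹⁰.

Yes

After mixing, V = 155 mL + 260 mL = 415 mL.
[Ba²⁺] = (2.03×10⁻³)(155)/415 = 7.58×10⁻⁴ M
[SO₄²⁻] = (2.05×10⁻⁵)(260)/415 = 1.28×10⁻⁵ M
Q = [Ba²⁺][SO₄²⁻] = 9.74×10⁻⁹
Q = 9.74×10⁻⁹ > Ksp = 2.32×10⁻¹⁰, so the solution is supersaturated and BaSO₄ precipitates.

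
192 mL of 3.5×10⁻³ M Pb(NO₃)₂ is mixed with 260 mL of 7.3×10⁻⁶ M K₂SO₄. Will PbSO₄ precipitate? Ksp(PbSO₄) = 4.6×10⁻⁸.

The combined volume is 452 mL.
[Pb²⁺] = (3.5×10⁻³)(192)/452 = 1.5×10⁻³ M
[SO₄²⁻] = (7.3×10⁻⁶)(260)/452 = 4.2×10⁻⁶ M
Q = [Pb²⁺][SO₄²⁻] = 6.2×10⁻⁹
Q < Ksp (6.2×10⁻⁹ vs 4.6×10⁻⁸); the solution remains unsaturated and no precipitate forms.

No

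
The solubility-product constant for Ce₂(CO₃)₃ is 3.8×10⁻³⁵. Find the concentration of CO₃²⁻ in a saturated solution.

Ce₂(CO₃)₃(s) ⇌ 2 Ce³⁺(aq) + 3 CO₃²⁻(aq)
For each mole of Ce₂(CO₃)₃ that dissolves per liter, [Ce³⁺] = 2s and [CO₃²⁻] = 3s; let s denote this solubility.
Ksp = [Ce³⁺]^2[CO₃²⁻]^3 = (2s)^2 · (3s)^3 = 108s^5 = 3.8×10⁻³⁵
s = 5.1×10⁻⁸ mol/L
[CO₃²⁻] = 3s = 1.5×10⁻⁷ mol/L

1.5×10⁻⁷ M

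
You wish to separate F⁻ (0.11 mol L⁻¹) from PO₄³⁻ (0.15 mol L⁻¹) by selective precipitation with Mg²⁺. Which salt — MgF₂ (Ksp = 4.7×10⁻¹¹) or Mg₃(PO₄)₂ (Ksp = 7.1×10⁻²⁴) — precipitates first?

MgF₂

Precipitation begins when Q = Ksp.
For MgF₂: [Mg²⁺] = (Ksp/[F⁻]^2) = 3.9×10⁻⁹ mol L⁻¹
For Mg₃(PO₄)₂: [Mg²⁺] = (Ksp/[PO₄³⁻]^2)^(1/3) = 6.8×10⁻⁸ mol L⁻¹
MgF₂ requires the lower [Mg²⁺], so it precipitates first.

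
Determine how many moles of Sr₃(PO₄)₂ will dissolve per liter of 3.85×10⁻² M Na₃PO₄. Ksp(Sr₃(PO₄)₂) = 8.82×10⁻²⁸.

Sr₃(PO₄)₂(s) ⇌ 3 Sr²⁺(aq) + 2 PO₄³⁻(aq)
The solution already contains PO₄³⁻ at 3.85×10⁻² M. Let s be the molar solubility of Sr₃(PO₄)₂.
[PO₄³⁻] ≈ 3.85×10⁻² M (common ion dominates); [Sr²⁺] = 3s.
Ksp = [Sr²⁺]^3[PO₄³⁻]^2 = (3s)^3(3.85×10⁻²)^2
(3s)^3 = 8.82×10⁻²⁸ / (3.85×10⁻²)^2 = 5.95×10⁻²⁵
s = 2.80×10⁻⁹ M

2.80×10⁻⁹ M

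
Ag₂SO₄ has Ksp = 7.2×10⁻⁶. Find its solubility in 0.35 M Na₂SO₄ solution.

Ag₂SO₄(s) ⇌ 2 Ag⁺(aq) + SO₄²⁻(aq)
Let s be the solubility of Ag₂SO₄ here. The common ion gives [SO₄²⁻] ≈ 0.35 M, and [Ag⁺] = 2s.
Ksp = [Ag⁺]^2[SO₄²⁻] = (2s)^2(0.35)
(2s)^2 = 7.2×10⁻⁶ / (0.35) = 2.1×10⁻⁵
s = 2.3×10⁻³ M

2.3×10⁻³ M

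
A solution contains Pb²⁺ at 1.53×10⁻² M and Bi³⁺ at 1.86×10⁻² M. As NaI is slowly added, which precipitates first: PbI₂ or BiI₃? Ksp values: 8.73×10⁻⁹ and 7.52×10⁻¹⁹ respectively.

BiI₃

Precipitation of each salt begins when its ion product equals Ksp.
For PbI₂: [I⁻] = (Ksp/[Pb²⁺])^(1/2) = 7.55×10⁻⁴ M
For BiI₃: [I⁻] = (Ksp/[Bi³⁺])^(1/3) = 3.43×10⁻⁶ M
The smaller threshold [I⁻] is reached first, so BiI₃ precipitates first.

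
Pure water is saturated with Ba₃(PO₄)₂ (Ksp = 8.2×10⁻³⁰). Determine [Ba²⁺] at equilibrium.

1.8×10⁻⁶ M

Ba₃(PO₄)₂(s) ⇌ 3 Ba²⁺(aq) + 2 PO₄³⁻(aq)
With molar solubility s: [Ba²⁺] = 3s, [PO₄³⁻] = 2s.
Ksp = [Ba²⁺]^3[PO₄³⁻]^2 = (3s)^3 · (2s)^2 = 108s^5 = 8.2×10⁻³⁰
s = 6.0×10⁻⁷ mol L⁻¹
[Ba²⁺] = 3s = 1.8×10⁻⁶ mol L⁻¹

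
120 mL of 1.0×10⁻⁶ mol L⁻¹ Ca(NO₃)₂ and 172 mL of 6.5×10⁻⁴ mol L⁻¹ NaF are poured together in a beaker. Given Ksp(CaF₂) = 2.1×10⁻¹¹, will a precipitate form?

After mixing, V = 120 mL + 172 mL = 292 mL.
[Ca²⁺] = (1.0×10⁻⁶)(120)/292 = 4.1×10⁻⁷ mol L⁻¹
[F⁻] = (6.5×10⁻⁴)(172)/292 = 3.8×10⁻⁴ mol L⁻¹
Q = [Ca²⁺][F⁻]^2 = 6.0×10⁻¹⁴
Q = 6.0×10⁻¹⁴ < Ksp = 2.1×10⁻¹¹, so the solution is unsaturated and no precipitate forms.

No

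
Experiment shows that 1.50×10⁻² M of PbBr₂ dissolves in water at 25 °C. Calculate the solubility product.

PbBr₂(s) ⇌ Pb²⁺(aq) + 2 Br⁻(aq)
Let s be the molar solubility. Then [Pb²⁺] = s and [Br⁻] = 2s.
Ksp = [Pb²⁺][Br⁻]^2 = s · (2s)^2 = 4s^3
Ksp = 4 × (1.50×10⁻²)^3 = 1.35×10⁻⁵

Ksp = 1.35×10⁻⁵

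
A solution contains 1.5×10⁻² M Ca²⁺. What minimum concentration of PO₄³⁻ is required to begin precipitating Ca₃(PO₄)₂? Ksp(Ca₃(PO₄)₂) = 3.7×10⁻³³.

3.3×10⁻¹⁴ M

Each salt precipitates once Q = Ksp for that salt.
Ca₃(PO₄)₂(s) ⇌ 3 Ca²⁺(aq) + 2 PO₄³⁻(aq)
Ksp = [Ca²⁺]^3[PO₄³⁻]^2 = [PO₄³⁻]^2(1.5×10⁻²)^3
[PO₄³⁻]^2 = 3.7×10⁻³³ / (1.5×10⁻²)^3 = 1.1×10⁻²⁷
[PO₄³⁻] = 3.3×10⁻¹⁴ M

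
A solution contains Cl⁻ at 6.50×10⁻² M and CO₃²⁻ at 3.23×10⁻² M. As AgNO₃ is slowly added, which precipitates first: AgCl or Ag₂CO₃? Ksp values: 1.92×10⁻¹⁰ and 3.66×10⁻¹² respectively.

AgCl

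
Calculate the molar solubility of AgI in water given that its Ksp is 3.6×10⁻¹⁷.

6.0×10⁻⁹ M

AgI(s) ⇌ Ag⁺(aq) + I⁻(aq)
If s mol/L of AgI dissolves, [Ag⁺] = s and [I⁻] = s.
Ksp = [Ag⁺][I⁻] = s · s = s^2
s^2 = 3.6×10⁻¹⁷
s = (3.6×10⁻¹⁷)^(1/2) = 6.0×10⁻⁹ M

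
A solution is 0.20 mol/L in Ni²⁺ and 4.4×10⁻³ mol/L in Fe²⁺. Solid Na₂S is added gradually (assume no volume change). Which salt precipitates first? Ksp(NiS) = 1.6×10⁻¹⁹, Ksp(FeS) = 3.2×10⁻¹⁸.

The threshold for precipitation is Q = Ksp.
For NiS: [S²⁻] = (Ksp/[Ni²⁺]) = 8.0×10⁻¹⁹ mol/L
For FeS: [S²⁻] = (Ksp/[Fe²⁺]) = 7.3×10⁻¹⁶ mol/L
Since NiS needs less S²⁻ to reach saturation, it precipitates first.

NiS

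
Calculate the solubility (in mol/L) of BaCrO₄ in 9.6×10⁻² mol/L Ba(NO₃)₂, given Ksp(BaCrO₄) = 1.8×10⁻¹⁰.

1.9×10⁻⁹ M

BaCrO₄(s) ⇌ Ba²⁺(aq) + CrO₄²⁻(aq)
Let s be the solubility of BaCrO₄ here. The common ion gives [Ba²⁺] ≈ 9.6×10⁻² mol/L, and [CrO₄²⁻] = s.
Ksp = [Ba²⁺][CrO₄²⁻] = (9.6×10⁻²)s
s = 1.8×10⁻¹⁰ / (9.6×10⁻²) = 1.9×10⁻⁹
s = 1.9×10⁻⁹ mol/L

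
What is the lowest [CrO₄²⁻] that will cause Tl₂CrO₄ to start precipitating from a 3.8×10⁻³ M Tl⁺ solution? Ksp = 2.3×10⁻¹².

1.6×10⁻⁷ M

A salt starts to precipitate once the ion product Q reaches its Ksp.
Tl₂CrO₄(s) ⇌ 2 Tl⁺(aq) + CrO₄²⁻(aq)
Ksp = [Tl⁺]^2[CrO₄²⁻] = [CrO₄²⁻](3.8×10⁻³)^2
[CrO₄²⁻] = 2.3×10⁻¹² / (3.8×10⁻³)^2 = 1.6×10⁻⁷
[CrO₄²⁻] = 1.6×10⁻⁷ M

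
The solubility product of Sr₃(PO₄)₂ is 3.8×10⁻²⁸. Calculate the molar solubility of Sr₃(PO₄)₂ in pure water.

1.3×10⁻⁶ M

Sr₃(PO₄)₂(s) ⇌ 3 Sr²⁺(aq) + 2 PO₄³⁻(aq)
For each mole of Sr₃(PO₄)₂ that dissolves per liter, [Sr²⁺] = 3s and [PO₄³⁻] = 2s; let s denote this solubility.
Ksp = [Sr²⁺]^3[PO₄³⁻]^2 = (3s)^3 · (2s)^2 = 108s^5
108s^5 = 3.8×10⁻²⁸  ⇒  s^5 = 3.5×10⁻³⁰
Taking the 5th root, s = 1.3×10⁻⁶ M.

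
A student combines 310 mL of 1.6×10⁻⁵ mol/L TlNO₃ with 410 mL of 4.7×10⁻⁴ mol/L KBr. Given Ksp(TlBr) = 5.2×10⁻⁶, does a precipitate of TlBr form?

The combined volume is 720 mL.
[Tl⁺] = (1.6×10⁻⁵)(310)/720 = 6.9×10⁻⁶ mol/L
[Br⁻] = (4.7×10⁻⁴)(410)/720 = 2.7×10⁻⁴ mol/L
Q = [Tl⁺][Br⁻] = 1.8×10⁻⁹
Q = 1.8×10⁻⁹ < Ksp = 5.2×10⁻⁶, so the solution is unsaturated and no precipitate forms.

No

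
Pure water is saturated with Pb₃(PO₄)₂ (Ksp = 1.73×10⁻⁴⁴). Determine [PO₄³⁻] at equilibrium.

Pb₃(PO₄)₂(s) ⇌ 3 Pb²⁺(aq) + 2 PO₄³⁻(aq)
Call the molar solubility s, so that [Pb²⁺] = 3s and [PO₄³⁻] = 2s.
Ksp = [Pb²⁺]^3[PO₄³⁻]^2 = (3s)^3 · (2s)^2 = 108s^5 = 1.73×10⁻⁴⁴
s = 6.93×10⁻¹⁰ mol L⁻¹
[PO₄³⁻] = 2s = 1.39×10⁻⁹ mol L⁻¹

1.39×10⁻⁹ M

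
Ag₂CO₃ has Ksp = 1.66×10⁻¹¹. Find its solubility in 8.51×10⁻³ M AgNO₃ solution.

Ag₂CO₃(s) ⇌ 2 Ag⁺(aq) + CO₃²⁻(aq)
The solution already contains Ag⁺ at 8.51×10⁻³ M. Let s be the molar solubility of Ag₂CO₃.
[Ag⁺] ≈ 8.51×10⁻³ M (common ion dominates); [CO₃²⁻] = s.
Ksp = [Ag⁺]^2[CO₃²⁻] = (8.51×10⁻³)^2s
s = 1.66×10⁻¹¹ / (8.51×10⁻³)^2 = 2.29×10⁻⁷
s = 2.29×10⁻⁷ M

2.29×10⁻⁷ M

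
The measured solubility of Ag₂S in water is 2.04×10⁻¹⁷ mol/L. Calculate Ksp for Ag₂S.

Ag₂S(s) ⇌ 2 Ag⁺(aq) + S²⁻(aq)
With molar solubility s: [Ag⁺] = 2s, [S²⁻] = s.
Ksp = [Ag⁺]^2[S²⁻] = (2s)^2 · s = 4s^3
Ksp = 4 × (2.04×10⁻¹⁷)^3 = 3.40×10⁻⁵⁰

Ksp = 3.40×10⁻⁵⁰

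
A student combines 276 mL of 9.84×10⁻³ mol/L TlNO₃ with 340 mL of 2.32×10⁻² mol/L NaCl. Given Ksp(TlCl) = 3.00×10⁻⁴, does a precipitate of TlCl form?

No

After mixing, V = 276 mL + 340 mL = 616 mL.
[Tl⁺] = (9.84×10⁻³)(276)/616 = 4.41×10⁻³ mol/L
[Cl⁻] = (2.32×10⁻²)(340)/616 = 1.28×10⁻² mol/L
Q = [Tl⁺][Cl⁻] = 5.65×10⁻⁵
Q < Ksp (5.65×10⁻⁵ vs 3.00×10⁻⁴); the solution remains unsaturated and no precipitate forms.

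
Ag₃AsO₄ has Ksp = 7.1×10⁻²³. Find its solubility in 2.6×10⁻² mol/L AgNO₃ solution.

Ag₃AsO₄(s) ⇌ 3 Ag⁺(aq) + AsO₄³⁻(aq)
With Ag⁺ already at 2.6×10⁻² mol/L and s small, take [Ag⁺] ≈ 2.6×10⁻² mol/L and [AsO₄³⁻] = s.
Ksp = [Ag⁺]^3[AsO₄³⁻] = (2.6×10⁻²)^3s
s = 7.1×10⁻²³ / (2.6×10⁻²)^3 = 4.0×10⁻¹⁸
s = 4.0×10⁻¹⁸ mol/L

4.0×10⁻¹⁸ M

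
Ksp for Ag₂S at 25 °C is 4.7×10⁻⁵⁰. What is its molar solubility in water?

2.3×10⁻¹⁷ M

Ag₂S(s) ⇌ 2 Ag⁺(aq) + S²⁻(aq)
Let s be the molar solubility. Then [Ag⁺] = 2s and [S²⁻] = s.
Ksp = [Ag⁺]^2[S²⁻] = (2s)^2 · s = 4s^3
4s^3 = 4.7×10⁻⁵⁰  ⇒  s^3 = 1.2×10⁻⁵⁰
s = (1.2×10⁻⁵⁰)^(1/3) = 2.3×10⁻¹⁷ mol L⁻¹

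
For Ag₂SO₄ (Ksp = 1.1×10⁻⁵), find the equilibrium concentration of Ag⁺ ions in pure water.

Ag₂SO₄(s) ⇌ 2 Ag⁺(aq) + SO₄²⁻(aq)
Let s be the molar solubility. Then [Ag⁺] = 2s and [SO₄²⁻] = s.
Ksp = [Ag⁺]^2[SO₄²⁻] = (2s)^2 · s = 4s^3 = 1.1×10⁻⁵
s = 1.4×10⁻² mol/L
[Ag⁺] = 2s = 2.8×10⁻² mol/L

2.8×10⁻² M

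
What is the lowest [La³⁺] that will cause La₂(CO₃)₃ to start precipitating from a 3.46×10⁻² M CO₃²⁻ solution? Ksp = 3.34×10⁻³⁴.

2.84×10⁻¹⁵ M

Each salt precipitates once Q = Ksp for that salt.
La₂(CO₃)₃(s) ⇌ 2 La³⁺(aq) + 3 CO₃²⁻(aq)
Ksp = [La³⁺]^2[CO₃²⁻]^3 = [La³⁺]^2(3.46×10⁻²)^3
[La³⁺]^2 = 3.34×10⁻³⁴ / (3.46×10⁻²)^3 = 8.06×10⁻³⁰
[La³⁺] = 2.84×10⁻¹⁵ M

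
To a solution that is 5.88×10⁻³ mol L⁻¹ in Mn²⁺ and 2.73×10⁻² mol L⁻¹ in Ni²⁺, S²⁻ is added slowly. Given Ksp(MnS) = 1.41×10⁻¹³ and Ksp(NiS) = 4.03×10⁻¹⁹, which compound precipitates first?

NiS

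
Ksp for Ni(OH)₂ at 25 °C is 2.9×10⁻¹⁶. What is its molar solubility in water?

Ni(OH)₂(s) ⇌ Ni²⁺(aq) + 2 OH⁻(aq)
For each mole of Ni(OH)₂ that dissolves per liter, [Ni²⁺] = s and [OH⁻] = 2s; let s denote this solubility.
Ksp = [Ni²⁺][OH⁻]^2 = s · (2s)^2 = 4s^3
4s^3 = 2.9×10⁻¹⁶  ⇒  s^3 = 7.3×10⁻¹⁷
Taking the 3rd root, s = 4.2×10⁻⁶ M.

4.2×10⁻⁶ M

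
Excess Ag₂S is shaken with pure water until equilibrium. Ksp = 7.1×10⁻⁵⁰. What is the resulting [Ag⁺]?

Ag₂S(s) ⇌ 2 Ag⁺(aq) + S²⁻(aq)
If s mol/L of Ag₂S dissolves, [Ag⁺] = 2s and [S²⁻] = s.
Ksp = [Ag⁺]^2[S²⁻] = (2s)^2 · s = 4s^3 = 7.1×10⁻⁵⁰
s = 2.6×10⁻¹⁷ mol/L
[Ag⁺] = 2s = 5.2×10⁻¹⁷ mol/L

5.2×10⁻¹⁷ M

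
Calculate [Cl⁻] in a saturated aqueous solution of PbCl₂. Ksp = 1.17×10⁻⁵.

2.86×10⁻² M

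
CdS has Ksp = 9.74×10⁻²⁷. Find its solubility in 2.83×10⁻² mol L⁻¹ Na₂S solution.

CdS(s) ⇌ Cd²⁺(aq) + S²⁻(aq)
With S²⁻ already at 2.83×10⁻² mol L⁻¹ and s small, take [S²⁻] ≈ 2.83×10⁻² mol L⁻¹ and [Cd²⁺] = s.
Ksp = [Cd²⁺][S²⁻] = s(2.83×10⁻²)
s = 9.74×10⁻²⁷ / (2.83×10⁻²) = 3.44×10⁻²⁵
s = 3.44×10⁻²⁵ mol L⁻¹

3.44×10⁻²⁵ M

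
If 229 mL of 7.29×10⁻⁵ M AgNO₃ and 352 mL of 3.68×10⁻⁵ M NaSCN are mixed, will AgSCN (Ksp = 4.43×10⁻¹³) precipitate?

Yes

Total volume after mixing = 229 + 352 = 581 mL.
[Ag⁺] = (7.29×10⁻⁵)(229)/581 = 2.87×10⁻⁵ M
[SCN⁻] = (3.68×10⁻⁵)(352)/581 = 2.23×10⁻⁵ M
Q = [Ag⁺][SCN⁻] = 6.41×10⁻¹⁰
Q = 6.41×10⁻¹⁰ > Ksp = 4.43×10⁻¹³, so the solution is supersaturated and AgSCN precipitates.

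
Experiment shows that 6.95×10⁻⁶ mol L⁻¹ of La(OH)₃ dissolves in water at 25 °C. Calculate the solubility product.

Ksp = 6.30×10⁻²⁰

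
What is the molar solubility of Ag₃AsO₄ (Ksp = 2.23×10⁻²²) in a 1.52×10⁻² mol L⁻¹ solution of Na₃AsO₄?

Ag₃AsO₄(s) ⇌ 3 Ag⁺(aq) + AsO₄³⁻(aq)
With AsO₄³⁻ already at 1.52×10⁻² mol L⁻¹ and s small, take [AsO₄³⁻] ≈ 1.52×10⁻² mol L⁻¹ and [Ag⁺] = 3s.
Ksp = [Ag⁺]^3[AsO₄³⁻] = (3s)^3(1.52×10⁻²)
(3s)^3 = 2.23×10⁻²² / (1.52×10⁻²) = 1.47×10⁻²⁰
s = 8.16×10⁻⁸ mol L⁻¹

8.16×10⁻⁸ M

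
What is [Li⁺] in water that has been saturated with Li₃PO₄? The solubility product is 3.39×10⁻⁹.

Li₃PO₄(s) ⇌ 3 Li⁺(aq) + PO₄³⁻(aq)
Call the molar solubility s, so that [Li⁺] = 3s and [PO₄³⁻] = s.
Ksp = [Li⁺]^3[PO₄³⁻] = (3s)^3 · s = 27s^4 = 3.39×10⁻⁹
s = 3.35×10⁻³ mol/L
[Li⁺] = 3s = 1.00×10⁻² mol/L

1.00×10⁻² M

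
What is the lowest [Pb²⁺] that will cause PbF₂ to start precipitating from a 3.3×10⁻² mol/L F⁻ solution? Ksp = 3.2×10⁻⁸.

The threshold for precipitation is Q = Ksp.
PbF₂(s) ⇌ Pb²⁺(aq) + 2 F⁻(aq)
Ksp = [Pb²⁺][F⁻]^2 = [Pb²⁺](3.3×10⁻²)^2
[Pb²⁺] = 3.2×10⁻⁸ / (3.3×10⁻²)^2 = 2.9×10⁻⁵
[Pb²⁺] = 2.9×10⁻⁵ mol/L

2.9×10⁻⁵ M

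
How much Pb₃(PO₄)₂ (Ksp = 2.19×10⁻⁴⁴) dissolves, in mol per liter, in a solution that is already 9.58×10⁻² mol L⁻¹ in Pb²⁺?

Pb₃(PO₄)₂(s) ⇌ 3 Pb²⁺(aq) + 2 PO₄³⁻(aq)
Pb²⁺ is already present at 9.58×10⁻² mol L⁻¹. If s mol/L of Pb₃(PO₄)₂ dissolves, [PO₄³⁻] = 2s while [Pb²⁺] ≈ 9.58×10⁻² mol L⁻¹.
Ksp = [Pb²⁺]^3[PO₄³⁻]^2 = (9.58×10⁻²)^3(2s)^2
(2s)^2 = 2.19×10⁻⁴⁴ / (9.58×10⁻²)^3 = 2.49×10⁻⁴¹
s = 2.50×10⁻²¹ mol L⁻¹

2.50×10⁻²¹ M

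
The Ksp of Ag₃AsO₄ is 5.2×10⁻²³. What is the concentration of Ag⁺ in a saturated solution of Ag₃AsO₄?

Ag₃AsO₄(s) ⇌ 3 Ag⁺(aq) + AsO₄³⁻(aq)
For each mole of Ag₃AsO₄ that dissolves per liter, [Ag⁺] = 3s and [AsO₄³⁻] = s; let s denote this solubility.
Ksp = [Ag⁺]^3[AsO₄³⁻] = (3s)^3 · s = 27s^4 = 5.2×10⁻²³
s = 1.2×10⁻⁶ mol/L
[Ag⁺] = 3s = 3.5×10⁻⁶ mol/L

3.5×10⁻⁶ M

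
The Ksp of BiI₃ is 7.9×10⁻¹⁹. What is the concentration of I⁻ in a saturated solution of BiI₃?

BiI₃(s) ⇌ Bi³⁺(aq) + 3 I⁻(aq)
For each mole of BiI₃ that dissolves per liter, [Bi³⁺] = s and [I⁻] = 3s; let s denote this solubility.
Ksp = [Bi³⁺][I⁻]^3 = s · (3s)^3 = 27s^4 = 7.9×10⁻¹⁹
s = 1.3×10⁻⁵ mol/L
[I⁻] = 3s = 3.9×10⁻⁵ mol/L

3.9×10⁻⁵ M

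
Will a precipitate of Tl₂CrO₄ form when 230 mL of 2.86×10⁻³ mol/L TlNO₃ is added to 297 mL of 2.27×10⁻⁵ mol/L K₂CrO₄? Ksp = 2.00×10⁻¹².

Total volume after mixing = 230 + 297 = 527 mL.
[Tl⁺] = (2.86×10⁻³)(230)/527 = 1.25×10⁻³ mol/L
[CrO₄²⁻] = (2.27×10⁻⁵)(297)/527 = 1.28×10⁻⁵ mol/L
Q = [Tl⁺]^2[CrO₄²⁻] = 1.99×10⁻¹¹
Q = 1.99×10⁻¹¹ > Ksp = 2.00×10⁻¹², so the solution is supersaturated and Tl₂CrO₄ precipitates.

Yes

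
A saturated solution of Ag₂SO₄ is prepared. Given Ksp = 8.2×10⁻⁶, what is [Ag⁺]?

Ag₂SO₄(s) ⇌ 2 Ag⁺(aq) + SO₄²⁻(aq)
Let s be the molar solubility. Then [Ag⁺] = 2s and [SO₄²⁻] = s.
Ksp = [Ag⁺]^2[SO₄²⁻] = (2s)^2 · s = 4s^3 = 8.2×10⁻⁶
s = 1.3×10⁻² M
[Ag⁺] = 2s = 2.5×10⁻² M

2.5×10⁻² M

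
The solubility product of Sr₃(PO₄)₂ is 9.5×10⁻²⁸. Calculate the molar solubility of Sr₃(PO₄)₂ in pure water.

1.5×10⁻⁶ M

Sr₃(PO₄)₂(s) ⇌ 3 Sr²⁺(aq) + 2 PO₄³⁻(aq)
If s mol/L of Sr₃(PO₄)₂ dissolves, [Sr²⁺] = 3s and [PO₄³⁻] = 2s.
Ksp = [Sr²⁺]^3[PO₄³⁻]^2 = (3s)^3 · (2s)^2 = 108s^5
108s^5 = 9.5×10⁻²⁸  ⇒  s^5 = 8.8×10⁻³⁰
Taking the 5th root, s = 1.5×10⁻⁶ mol/L.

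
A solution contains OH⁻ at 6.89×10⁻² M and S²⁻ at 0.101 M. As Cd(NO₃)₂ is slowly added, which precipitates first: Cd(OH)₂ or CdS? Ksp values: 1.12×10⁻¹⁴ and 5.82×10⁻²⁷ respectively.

CdS

Each salt precipitates once Q = Ksp for that salt.
For Cd(OH)₂: [Cd²⁺] = (Ksp/[OH⁻]^2) = 2.36×10⁻¹² M
For CdS: [Cd²⁺] = (Ksp/[S²⁻]) = 5.76×10⁻²⁶ M
CdS requires the lower [Cd²⁺], so it precipitates first.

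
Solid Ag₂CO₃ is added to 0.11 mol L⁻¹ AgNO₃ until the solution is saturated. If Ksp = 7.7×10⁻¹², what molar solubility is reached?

Ag₂CO₃(s) ⇌ 2 Ag⁺(aq) + CO₃²⁻(aq)
Ag⁺ is already present at 0.11 mol L⁻¹. If s mol/L of Ag₂CO₃ dissolves, [CO₃²⁻] = s while [Ag⁺] ≈ 0.11 mol L⁻¹.
Ksp = [Ag⁺]^2[CO₃²⁻] = (0.11)^2s
s = 7.7×10⁻¹² / (0.11)^2 = 6.4×10⁻¹⁰
s = 6.4×10⁻¹⁰ mol L⁻¹

6.4×10⁻¹⁰ M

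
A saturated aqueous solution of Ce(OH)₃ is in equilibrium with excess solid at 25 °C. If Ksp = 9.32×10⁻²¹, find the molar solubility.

4.31×10⁻⁶ M

Ce(OH)₃(s) ⇌ Ce³⁺(aq) + 3 OH⁻(aq)
If s mol/L of Ce(OH)₃ dissolves, [Ce³⁺] = s and [OH⁻] = 3s.
Ksp = [Ce³⁺][OH⁻]^3 = s · (3s)^3 = 27s^4
27s^4 = 9.32×10⁻²¹  ⇒  s^4 = 3.45×10⁻²²
s = (3.45×10⁻²²)^(1/4) = 4.31×10⁻⁶ M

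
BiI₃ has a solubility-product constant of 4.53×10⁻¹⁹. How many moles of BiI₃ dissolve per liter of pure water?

BiI₃(s) ⇌ Bi³⁺(aq) + 3 I⁻(aq)
With molar solubility s: [Bi³⁺] = s, [I⁻] = 3s.
Ksp = [Bi³⁺][I⁻]^3 = s · (3s)^3 = 27s^4
27s^4 = 4.53×10⁻¹⁹  ⇒  s^4 = 1.68×10⁻²⁰
s = (1.68×10⁻²⁰)^(1/4) = 1.14×10⁻⁵ mol L⁻¹

1.14×10⁻⁵ M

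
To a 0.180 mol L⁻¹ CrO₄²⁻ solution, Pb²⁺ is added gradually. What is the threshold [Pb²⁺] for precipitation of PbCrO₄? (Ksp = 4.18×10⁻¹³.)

2.32×10⁻¹² M

Precipitation begins when Q = Ksp.
PbCrO₄(s) ⇌ Pb²⁺(aq) + CrO₄²⁻(aq)
Ksp = [Pb²⁺][CrO₄²⁻] = [Pb²⁺](0.180)
[Pb²⁺] = 4.18×10⁻¹³ / (0.180) = 2.32×10⁻¹²
[Pb²⁺] = 2.32×10⁻¹² mol L⁻¹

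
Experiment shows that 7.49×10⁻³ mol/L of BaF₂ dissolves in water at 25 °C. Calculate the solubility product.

BaF₂(s) ⇌ Ba²⁺(aq) + 2 F⁻(aq)
Call the molar solubility s, so that [Ba²⁺] = s and [F⁻] = 2s.
Ksp = [Ba²⁺][F⁻]^2 = s · (2s)^2 = 4s^3
Ksp = 4 × (7.49×10⁻³)^3 = 1.68×10⁻⁶

Ksp = 1.68×10⁻⁶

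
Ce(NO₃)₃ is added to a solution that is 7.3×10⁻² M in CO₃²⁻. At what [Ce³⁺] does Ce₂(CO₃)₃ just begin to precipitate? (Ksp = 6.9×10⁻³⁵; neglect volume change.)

4.2×10⁻¹⁶ M

A salt starts to precipitate once the ion product Q reaches its Ksp.
Ce₂(CO₃)₃(s) ⇌ 2 Ce³⁺(aq) + 3 CO₃²⁻(aq)
Ksp = [Ce³⁺]^2[CO₃²⁻]^3 = [Ce³⁺]^2(7.3×10⁻²)^3
[Ce³⁺]^2 = 6.9×10⁻³⁵ / (7.3×10⁻²)^3 = 1.8×10⁻³¹
[Ce³⁺] = 4.2×10⁻¹⁶ M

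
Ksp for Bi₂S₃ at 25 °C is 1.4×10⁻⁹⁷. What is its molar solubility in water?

Bi₂S₃(s) ⇌ 2 Bi³⁺(aq) + 3 S²⁻(aq)
For each mole of Bi₂S₃ that dissolves per liter, [Bi³⁺] = 2s and [S²⁻] = 3s; let s denote this solubility.
Ksp = [Bi³⁺]^2[S²⁻]^3 = (2s)^2 · (3s)^3 = 108s^5
108s^5 = 1.4×10⁻⁹⁷  ⇒  s^5 = 1.3×10⁻⁹⁹
Taking the 5th root, s = 1.7×10⁻²⁰ M.

1.7×10⁻²⁰ M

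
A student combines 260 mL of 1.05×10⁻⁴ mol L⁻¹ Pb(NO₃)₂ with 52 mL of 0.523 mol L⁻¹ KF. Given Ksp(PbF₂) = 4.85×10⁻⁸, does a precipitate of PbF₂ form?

Total volume after mixing = 260 + 52 = 312 mL.
[Pb²⁺] = (1.05×10⁻⁴)(260)/312 = 8.75×10⁻⁵ mol L⁻¹
[F⁻] = (0.523)(52)/312 = 8.72×10⁻² mol L⁻¹
Q = [Pb²⁺][F⁻]^2 = 6.65×10⁻⁷
Since Q (6.65×10⁻⁷) exceeds Ksp (4.85×10⁻⁸), PbF₂ will precipitate.

Yes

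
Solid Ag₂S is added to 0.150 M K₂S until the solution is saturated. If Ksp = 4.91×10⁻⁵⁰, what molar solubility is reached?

Ag₂S(s) ⇌ 2 Ag⁺(aq) + S²⁻(aq)
The solution already contains S²⁻ at 0.150 M. Let s be the molar solubility of Ag₂S.
[S²⁻] ≈ 0.150 M (common ion dominates); [Ag⁺] = 2s.
Ksp = [Ag⁺]^2[S²⁻] = (2s)^2(0.150)
(2s)^2 = 4.91×10⁻⁵⁰ / (0.150) = 3.27×10⁻⁴⁹
s = 2.86×10⁻²⁵ M

2.86×10⁻²⁵ M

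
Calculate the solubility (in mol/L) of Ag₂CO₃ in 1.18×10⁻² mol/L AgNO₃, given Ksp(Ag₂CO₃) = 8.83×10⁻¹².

6.34×10⁻⁸ M

Ag₂CO₃(s) ⇌ 2 Ag⁺(aq) + CO₃²⁻(aq)
Ag⁺ is already present at 1.18×10⁻² mol/L. If s mol/L of Ag₂CO₃ dissolves, [CO₃²⁻] = s while [Ag⁺] ≈ 1.18×10⁻² mol/L.
Ksp = [Ag⁺]^2[CO₃²⁻] = (1.18×10⁻²)^2s
s = 8.83×10⁻¹² / (1.18×10⁻²)^2 = 6.34×10⁻⁸
s = 6.34×10⁻⁸ mol/L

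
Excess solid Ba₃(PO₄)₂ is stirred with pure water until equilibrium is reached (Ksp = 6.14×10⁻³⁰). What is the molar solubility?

5.64×10⁻⁷ M

Ba₃(PO₄)₂(s) ⇌ 3 Ba²⁺(aq) + 2 PO₄³⁻(aq)
With molar solubility s: [Ba²⁺] = 3s, [PO₄³⁻] = 2s.
Ksp = [Ba²⁺]^3[PO₄³⁻]^2 = (3s)^3 · (2s)^2 = 108s^5
108s^5 = 6.14×10⁻³⁰  ⇒  s^5 = 5.69×10⁻³²
s = 5.64×10⁻⁷ mol/L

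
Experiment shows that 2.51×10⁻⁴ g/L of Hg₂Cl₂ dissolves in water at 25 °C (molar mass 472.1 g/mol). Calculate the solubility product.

s = (2.51×10⁻⁴ g L⁻¹)/(472.1 g mol⁻¹) = 5.3167×10⁻⁷ M
Hg₂Cl₂(s) ⇌ Hg₂²⁺(aq) + 2 Cl⁻(aq)
Let s be the molar solubility. Then [Hg₂²⁺] = s and [Cl⁻] = 2s.
Ksp = [Hg₂²⁺][Cl⁻]^2 = s · (2s)^2 = 4s^3
Ksp = 4 × (5.3167×10⁻⁷)^3 = 6.01×10⁻¹⁹

Ksp = 6.01×10⁻¹⁹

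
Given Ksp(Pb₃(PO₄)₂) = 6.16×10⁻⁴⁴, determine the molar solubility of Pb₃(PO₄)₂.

Pb₃(PO₄)₂(s) ⇌ 3 Pb²⁺(aq) + 2 PO₄³⁻(aq)
Call the molar solubility s, so that [Pb²⁺] = 3s and [PO₄³⁻] = 2s.
Ksp = [Pb²⁺]^3[PO₄³⁻]^2 = (3s)^3 · (2s)^2 = 108s^5
108s^5 = 6.16×10⁻⁴⁴  ⇒  s^5 = 5.70×10⁻⁴⁶
Taking the 5th root, s = 8.94×10⁻¹⁰ mol/L.

8.94×10⁻¹⁰ M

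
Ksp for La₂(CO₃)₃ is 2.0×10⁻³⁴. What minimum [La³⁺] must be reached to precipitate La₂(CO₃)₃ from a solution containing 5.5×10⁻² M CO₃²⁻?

Precipitation begins when Q = Ksp.
La₂(CO₃)₃(s) ⇌ 2 La³⁺(aq) + 3 CO₃²⁻(aq)
Ksp = [La³⁺]^2[CO₃²⁻]^3 = [La³⁺]^2(5.5×10⁻²)^3
[La³⁺]^2 = 2.0×10⁻³⁴ / (5.5×10⁻²)^3 = 1.2×10⁻³⁰
[La³⁺] = 1.1×10⁻¹⁵ M

1.1×10⁻¹⁵ M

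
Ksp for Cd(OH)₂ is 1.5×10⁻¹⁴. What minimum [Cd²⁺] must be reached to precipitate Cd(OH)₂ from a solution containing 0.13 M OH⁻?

Precipitation begins when Q = Ksp.
Cd(OH)₂(s) ⇌ Cd²⁺(aq) + 2 OH⁻(aq)
Ksp = [Cd²⁺][OH⁻]^2 = [Cd²⁺](0.13)^2
[Cd²⁺] = 1.5×10⁻¹⁴ / (0.13)^2 = 8.9×10⁻¹³
[Cd²⁺] = 8.9×10⁻¹³ M

8.9×10⁻¹³ M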